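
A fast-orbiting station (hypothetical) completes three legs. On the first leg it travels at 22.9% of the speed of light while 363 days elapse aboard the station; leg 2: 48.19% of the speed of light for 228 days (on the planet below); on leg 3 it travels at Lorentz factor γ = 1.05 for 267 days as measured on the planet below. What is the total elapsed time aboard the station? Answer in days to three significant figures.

τ = 817 days

Leg 1: 363 days is already measured aboard the station.
Leg 2: β = 0.4819; γ = 1/√(1 − 0.4819²) = 1/√0.7678 = 1.141; τ_2 = 228/1.141 = 199.8 days.
Leg 3: γ = 1.05; τ_3 = 267/1.050 = 254.3 days.
Total: 363.0 + 199.8 + 254.3 days.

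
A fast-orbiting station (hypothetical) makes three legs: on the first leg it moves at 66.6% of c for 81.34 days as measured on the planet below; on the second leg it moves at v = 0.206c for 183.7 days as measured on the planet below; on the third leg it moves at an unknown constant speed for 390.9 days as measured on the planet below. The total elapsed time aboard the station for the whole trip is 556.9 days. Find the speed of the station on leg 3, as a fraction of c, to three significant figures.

Leg 1: β = 0.666; γ = 1/√(1 − 0.666²) = 1/√0.5564 = 1.341; τ_1 = 81.34/1.341 = 60.68 days.
Leg 2: γ = 1/√(1 − 0.206²) = 1/√0.9576 = 1.022; τ_2 = 183.7/1.022 = 179.8 days.
Leg 3: speed unknown; τ_3 = 390.9/γ_3.
Total proper time: 60.68 + 179.8 + τ_3 = 556.9, so τ_3 = 556.9 − 240.4 = 316.5 days.
γ_3 = 390.9/316.5 = 1.235; β = √(1 − 1/γ²) = √0.3446.

β = 0.587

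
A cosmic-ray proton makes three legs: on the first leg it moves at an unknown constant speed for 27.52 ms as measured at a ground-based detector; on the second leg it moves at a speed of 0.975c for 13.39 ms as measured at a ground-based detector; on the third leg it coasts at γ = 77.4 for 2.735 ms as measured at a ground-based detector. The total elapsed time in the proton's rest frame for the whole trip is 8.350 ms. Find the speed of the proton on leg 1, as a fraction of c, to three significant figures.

Leg 1: speed unknown; τ_1 = 27.52/γ_1.
Leg 2: γ = 1/√(1 − 0.975²) = 1/√0.04938 = 4.500; τ_2 = 13.39/4.500 = 2.975 ms.
Leg 3: γ = 77.4; τ_3 = 2.735/77.40 = 0.03534 ms.
Total proper time: τ_1 + 2.975 + 0.03534 = 8.350, so τ_1 = 8.350 − 3.011 = 5.339 ms.
γ_1 = 27.52/5.339 = 5.154; β = √(1 − 1/γ²) = √0.9624.

β = 0.981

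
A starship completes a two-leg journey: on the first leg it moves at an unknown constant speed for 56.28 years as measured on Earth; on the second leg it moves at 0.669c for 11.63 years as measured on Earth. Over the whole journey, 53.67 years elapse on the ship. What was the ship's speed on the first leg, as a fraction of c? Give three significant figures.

Leg 1: speed unknown; τ_1 = 56.28/γ_1.
Leg 2: γ = 1/√(1 − 0.669²) = 1/√0.5524 = 1.345; τ_2 = 11.63/1.345 = 8.644 years.
Total proper time: τ_1 + 8.644 = 53.67, so τ_1 = 53.67 − 8.644 = 45.03 years.
γ_1 = 56.28/45.03 = 1.250; β = √(1 − 1/γ²) = √0.3599.

β = 0.600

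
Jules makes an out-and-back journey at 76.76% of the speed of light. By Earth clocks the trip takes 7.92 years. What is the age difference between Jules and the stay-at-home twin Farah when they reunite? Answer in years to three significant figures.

Δt − τ = 2.84 years

β = 0.7676; γ = 1/√(1 − 0.7676²) = 1/√0.4108 = 1.560
Jules's elapsed proper time: τ = 7.92/1.560 = 5.076 years.
Age gap = Δt − τ = 7.92 − 5.076 years.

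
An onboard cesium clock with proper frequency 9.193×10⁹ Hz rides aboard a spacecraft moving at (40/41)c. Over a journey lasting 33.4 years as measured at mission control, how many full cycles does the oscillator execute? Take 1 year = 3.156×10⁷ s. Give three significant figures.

γ = 1/√(1 − (40/41)²) = 41/9 ≈ 4.556
The oscillator's own cycle count is N = f × τ where τ is the proper time aboard the spacecraft. τ = Δt/γ = 33.4/4.556 = 7.332 years = 2.314×10⁸ s.
N = 9.193×10⁹ × 2.314×10⁸ = 2.127×10¹⁸.

N = 2.13×10¹⁸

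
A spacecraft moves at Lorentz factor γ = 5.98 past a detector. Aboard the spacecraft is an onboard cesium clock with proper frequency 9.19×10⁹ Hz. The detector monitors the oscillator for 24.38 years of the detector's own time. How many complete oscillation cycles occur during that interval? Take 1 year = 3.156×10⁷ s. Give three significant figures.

N = 1.18×10¹⁸

γ = 5.98
During 24.38 years of lab time, the oscillator's proper time advances by τ = Δt/γ = 24.38/5.980 = 4.077 years = 1.287×10⁸ s.
N = f × τ = 9.19×10⁹ × 1.287×10⁸ = 1.182×10¹⁸.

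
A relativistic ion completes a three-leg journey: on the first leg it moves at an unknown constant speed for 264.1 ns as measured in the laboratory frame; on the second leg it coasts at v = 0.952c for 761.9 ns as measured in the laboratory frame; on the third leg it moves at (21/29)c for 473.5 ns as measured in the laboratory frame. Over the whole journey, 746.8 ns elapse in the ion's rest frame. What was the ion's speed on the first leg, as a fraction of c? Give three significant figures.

Leg 1: speed unknown; τ_1 = 264.1/γ_1.
Leg 2: γ = 1/√(1 − 0.952²) = 1/√0.09370 = 3.267; τ_2 = 761.9/3.267 = 233.2 ns.
Leg 3: γ = 1/√(1 − (21/29)²) = 29/20 = 1.450; τ_3 = 473.5/1.450 = 326.6 ns.
Total proper time: τ_1 + 233.2 + 326.6 = 746.8, so τ_1 = 746.8 − 559.8 = 187.0 ns.
γ_1 = 264.1/187.0 = 1.412; β = √(1 − 1/γ²) = √0.4985.

β = 0.706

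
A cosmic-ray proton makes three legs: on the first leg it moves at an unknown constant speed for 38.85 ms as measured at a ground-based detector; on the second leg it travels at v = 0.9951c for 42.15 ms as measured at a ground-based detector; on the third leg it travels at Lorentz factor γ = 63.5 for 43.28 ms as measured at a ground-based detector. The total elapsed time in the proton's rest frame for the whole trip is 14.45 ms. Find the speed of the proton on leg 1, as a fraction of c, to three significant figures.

Leg 1: speed unknown; τ_1 = 38.85/γ_1.
Leg 2: γ = 1/√(1 − 0.9951²) = 1/√0.009776 = 10.11; τ_2 = 42.15/10.11 = 4.168 ms.
Leg 3: γ = 63.5; τ_3 = 43.28/63.50 = 0.6816 ms.
Total proper time: τ_1 + 4.168 + 0.6816 = 14.45, so τ_1 = 14.45 − 4.849 = 9.601 ms.
γ_1 = 38.85/9.601 = 4.046; β = √(1 − 1/γ²) = √0.9389.

β = 0.969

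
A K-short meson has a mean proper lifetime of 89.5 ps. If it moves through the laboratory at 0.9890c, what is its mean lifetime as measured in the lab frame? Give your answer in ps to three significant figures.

γ = 1/√(1 − 0.9890²) = 1/√0.02188 = 6.761
The rest-frame lifetime is the proper time; the lab measures the dilated interval Δt = γτ₀ = 6.761 × 89.5 ps.

Δt = 605 ps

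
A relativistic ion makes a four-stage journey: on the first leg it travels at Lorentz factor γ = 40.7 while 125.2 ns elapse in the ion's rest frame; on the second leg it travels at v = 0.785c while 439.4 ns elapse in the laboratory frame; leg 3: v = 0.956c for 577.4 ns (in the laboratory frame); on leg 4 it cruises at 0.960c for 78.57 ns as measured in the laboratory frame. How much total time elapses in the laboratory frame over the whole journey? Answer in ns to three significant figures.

Leg 1: γ = 40.7; Δt_1 = 40.70 × 125.2 = 5096 ns.
Leg 2: 439.4 ns is already measured in the laboratory frame.
Leg 3: 577.4 ns is already measured in the laboratory frame.
Leg 4: 78.57 ns is already measured in the laboratory frame.
Total: 5096 + 439.4 + 577.4 + 78.57 ns.

Δt = 6190 ns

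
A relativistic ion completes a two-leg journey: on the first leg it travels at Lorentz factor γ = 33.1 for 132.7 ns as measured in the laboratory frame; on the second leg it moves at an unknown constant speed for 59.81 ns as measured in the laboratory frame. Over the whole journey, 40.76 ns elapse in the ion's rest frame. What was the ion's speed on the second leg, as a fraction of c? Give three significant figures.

β = 0.789

Leg 1: γ = 33.1; τ_1 = 132.7/33.10 = 4.009 ns.
Leg 2: speed unknown; τ_2 = 59.81/γ_2.
Total proper time: 4.009 + τ_2 = 40.76, so τ_2 = 40.76 − 4.009 = 36.75 ns.
γ_2 = 59.81/36.75 = 1.627; β = √(1 − 1/γ²) = √0.6224.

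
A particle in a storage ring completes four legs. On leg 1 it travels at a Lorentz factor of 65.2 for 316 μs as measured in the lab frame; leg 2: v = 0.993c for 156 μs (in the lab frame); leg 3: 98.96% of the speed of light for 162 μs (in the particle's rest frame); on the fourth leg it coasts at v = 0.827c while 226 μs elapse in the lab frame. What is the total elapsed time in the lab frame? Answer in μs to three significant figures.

Δt = 1820 μs

Leg 1: 316 μs is already measured in the lab frame.
Leg 2: 156 μs is already measured in the lab frame.
Leg 3: β = 0.9896; γ = 1/√(1 − 0.9896²) = 1/√0.02069 = 6.952; Δt_3 = 6.952 × 162 = 1126 μs.
Leg 4: 226 μs is already measured in the lab frame.
Total: 316.0 + 156.0 + 1126 + 226.0 μs.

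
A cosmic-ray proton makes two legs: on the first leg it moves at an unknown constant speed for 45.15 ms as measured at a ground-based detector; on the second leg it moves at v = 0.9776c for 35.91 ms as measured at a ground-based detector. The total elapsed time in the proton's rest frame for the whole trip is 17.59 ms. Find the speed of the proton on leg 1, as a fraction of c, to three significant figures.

Leg 1: speed unknown; τ_1 = 45.15/γ_1.
Leg 2: γ = 1/√(1 − 0.9776²) = 1/√0.04430 = 4.751; τ_2 = 35.91/4.751 = 7.558 ms.
Total proper time: τ_1 + 7.558 = 17.59, so τ_1 = 17.59 − 7.558 = 10.03 ms.
γ_1 = 45.15/10.03 = 4.501; β = √(1 − 1/γ²) = √0.9506.

β = 0.975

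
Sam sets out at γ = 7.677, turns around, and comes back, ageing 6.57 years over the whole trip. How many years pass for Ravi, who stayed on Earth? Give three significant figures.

Δt = 50.4 years

γ = 7.677
Earth-frame duration is the dilated interval: Δt = γτ = 7.677 × 6.57 years.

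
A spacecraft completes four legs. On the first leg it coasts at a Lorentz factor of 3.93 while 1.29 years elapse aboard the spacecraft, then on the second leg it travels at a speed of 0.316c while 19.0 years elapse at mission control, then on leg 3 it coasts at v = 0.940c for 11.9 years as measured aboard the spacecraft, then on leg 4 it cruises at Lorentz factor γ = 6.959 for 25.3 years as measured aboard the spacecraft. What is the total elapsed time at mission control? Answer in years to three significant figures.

Δt = 235 years

Leg 1: γ = 3.93; Δt_1 = 3.930 × 1.29 = 5.070 years.
Leg 2: 19.0 years is already measured at mission control.
Leg 3: γ = 1/√(1 − 0.940²) = 1/√0.1164 = 2.931; Δt_3 = 2.931 × 11.9 = 34.88 years.
Leg 4: γ = 6.959; Δt_4 = 6.959 × 25.3 = 176.1 years.
Total: 5.070 + 19.00 + 34.88 + 176.1 years.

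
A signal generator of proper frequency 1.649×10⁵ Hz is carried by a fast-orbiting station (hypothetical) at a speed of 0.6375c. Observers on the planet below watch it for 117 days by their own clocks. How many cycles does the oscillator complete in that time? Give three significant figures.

γ = 1/√(1 − 0.6375²) = 1/√0.5936 = 1.298
During 117 days of lab time, the oscillator's proper time advances by τ = Δt/γ = 117/1.298 = 90.14 days = 7.788×10⁶ s.
N = f × τ = 1.649×10⁵ × 7.788×10⁶ = 1.284×10¹².

N = 1.28×10¹²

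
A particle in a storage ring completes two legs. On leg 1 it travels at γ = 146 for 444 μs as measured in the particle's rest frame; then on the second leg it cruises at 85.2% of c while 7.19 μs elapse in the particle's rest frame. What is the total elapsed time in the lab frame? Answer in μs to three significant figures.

Leg 1: γ = 146; Δt_1 = 146.0 × 444 = 6.482×10⁴ μs.
Leg 2: β = 0.852; γ = 1/√(1 − 0.852²) = 1/√0.2741 = 1.910; Δt_2 = 1.910 × 7.19 = 13.73 μs.
Total: 6.482×10⁴ + 13.73 μs.

Δt = 6.48×10⁴ μs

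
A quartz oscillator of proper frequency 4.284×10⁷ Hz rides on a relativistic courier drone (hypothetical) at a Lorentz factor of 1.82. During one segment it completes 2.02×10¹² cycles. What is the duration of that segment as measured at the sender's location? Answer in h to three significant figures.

γ = 1.82
Proper time for N cycles: τ = N/f = 2.02×10¹²/(4.284×10⁷) = 4.715×10⁴ s = 13.10 h.
Lab-frame duration Δt = γτ = 1.820 × 13.10 = 23.84 h.

Δt = 23.8 h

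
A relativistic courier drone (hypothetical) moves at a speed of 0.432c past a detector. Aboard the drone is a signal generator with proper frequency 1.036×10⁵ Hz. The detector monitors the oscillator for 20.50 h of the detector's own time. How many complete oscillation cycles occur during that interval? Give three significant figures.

N = 6.90×10⁹

γ = 1/√(1 − 0.432²) = 1/√0.8134 = 1.109
During 20.50 h of lab time, the oscillator's proper time advances by τ = Δt/γ = 20.50/1.109 = 18.49 h = 6.656×10⁴ s.
N = f × τ = 1.036×10⁵ × 6.656×10⁴ = 6.895×10⁹.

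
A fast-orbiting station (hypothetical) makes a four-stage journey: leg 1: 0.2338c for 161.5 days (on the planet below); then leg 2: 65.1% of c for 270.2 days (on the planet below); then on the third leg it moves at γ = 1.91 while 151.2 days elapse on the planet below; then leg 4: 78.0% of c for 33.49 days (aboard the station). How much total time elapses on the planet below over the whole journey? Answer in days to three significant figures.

Leg 1: 161.5 days is already measured on the planet below.
Leg 2: 270.2 days is already measured on the planet below.
Leg 3: 151.2 days is already measured on the planet below.
Leg 4: β = 0.780; γ = 1/√(1 − 0.780²) = 1/√0.3916 = 1.598; Δt_4 = 1.598 × 33.49 = 53.52 days.
Total: 161.5 + 270.2 + 151.2 + 53.52 days.

Δt = 636 days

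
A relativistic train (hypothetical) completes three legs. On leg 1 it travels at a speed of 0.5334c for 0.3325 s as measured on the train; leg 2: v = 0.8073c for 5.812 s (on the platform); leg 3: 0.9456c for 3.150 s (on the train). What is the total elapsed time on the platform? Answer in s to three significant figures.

Leg 1: γ = 1/√(1 − 0.5334²) = 1/√0.7155 = 1.182; Δt_1 = 1.182 × 0.3325 = 0.3931 s.
Leg 2: 5.812 s is already measured on the platform.
Leg 3: γ = 1/√(1 − 0.9456²) = 1/√0.1058 = 3.074; Δt_3 = 3.074 × 3.150 = 9.682 s.
Total: 0.3931 + 5.812 + 9.682 s.

Δt = 15.9 s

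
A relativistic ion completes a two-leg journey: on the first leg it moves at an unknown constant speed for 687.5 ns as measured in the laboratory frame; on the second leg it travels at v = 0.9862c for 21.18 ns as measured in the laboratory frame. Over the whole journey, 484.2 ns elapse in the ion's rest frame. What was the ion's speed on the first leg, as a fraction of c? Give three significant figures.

Leg 1: speed unknown; τ_1 = 687.5/γ_1.
Leg 2: γ = 1/√(1 − 0.9862²) = 1/√0.02741 = 6.040; τ_2 = 21.18/6.040 = 3.507 ns.
Total proper time: τ_1 + 3.507 = 484.2, so τ_1 = 484.2 − 3.507 = 480.7 ns.
γ_1 = 687.5/480.7 = 1.430; β = √(1 − 1/γ²) = √0.5111.

β = 0.715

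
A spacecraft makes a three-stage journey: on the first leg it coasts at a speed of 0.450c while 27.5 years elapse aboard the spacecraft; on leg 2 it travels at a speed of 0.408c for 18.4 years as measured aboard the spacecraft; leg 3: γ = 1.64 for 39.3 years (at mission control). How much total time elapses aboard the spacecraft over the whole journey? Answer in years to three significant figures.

Leg 1: 27.5 years is already measured aboard the spacecraft.
Leg 2: 18.4 years is already measured aboard the spacecraft.
Leg 3: γ = 1.64; τ_3 = 39.3/1.640 = 23.96 years.
Total: 27.50 + 18.40 + 23.96 years.

τ = 69.9 years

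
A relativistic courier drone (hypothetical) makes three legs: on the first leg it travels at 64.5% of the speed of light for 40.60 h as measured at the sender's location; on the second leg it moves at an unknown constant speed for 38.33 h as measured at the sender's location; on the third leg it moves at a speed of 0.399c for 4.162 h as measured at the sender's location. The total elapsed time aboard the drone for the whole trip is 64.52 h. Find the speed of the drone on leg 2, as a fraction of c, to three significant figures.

Leg 1: β = 0.645; γ = 1/√(1 − 0.645²) = 1/√0.5840 = 1.309; τ_1 = 40.60/1.309 = 31.03 h.
Leg 2: speed unknown; τ_2 = 38.33/γ_2.
Leg 3: γ = 1/√(1 − 0.399²) = 1/√0.8408 = 1.091; τ_3 = 4.162/1.091 = 3.816 h.
Total proper time: 31.03 + τ_2 + 3.816 = 64.52, so τ_2 = 64.52 − 34.84 = 29.68 h.
γ_2 = 38.33/29.68 = 1.292; β = √(1 − 1/γ²) = √0.4005.

β = 0.633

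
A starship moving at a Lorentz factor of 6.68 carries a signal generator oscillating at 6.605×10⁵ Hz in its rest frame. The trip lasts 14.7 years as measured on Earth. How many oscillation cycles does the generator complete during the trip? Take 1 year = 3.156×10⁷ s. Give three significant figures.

γ = 6.68
The oscillator's own cycle count is N = f × τ where τ is the proper time on the ship. τ = Δt/γ = 14.7/6.680 = 2.201 years = 6.945×10⁷ s.
N = 6.605×10⁵ × 6.945×10⁷ = 4.587×10¹³.

N = 4.59×10¹³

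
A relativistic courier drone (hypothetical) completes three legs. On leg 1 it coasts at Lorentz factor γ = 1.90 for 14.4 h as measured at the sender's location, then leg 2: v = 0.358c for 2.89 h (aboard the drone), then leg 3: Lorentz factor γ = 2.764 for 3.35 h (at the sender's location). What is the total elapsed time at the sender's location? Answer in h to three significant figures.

Leg 1: 14.4 h is already measured at the sender's location.
Leg 2: γ = 1/√(1 − 0.358²) = 1/√0.8718 = 1.071; Δt_2 = 1.071 × 2.89 = 3.095 h.
Leg 3: 3.35 h is already measured at the sender's location.
Total: 14.40 + 3.095 + 3.350 h.

Δt = 20.8 h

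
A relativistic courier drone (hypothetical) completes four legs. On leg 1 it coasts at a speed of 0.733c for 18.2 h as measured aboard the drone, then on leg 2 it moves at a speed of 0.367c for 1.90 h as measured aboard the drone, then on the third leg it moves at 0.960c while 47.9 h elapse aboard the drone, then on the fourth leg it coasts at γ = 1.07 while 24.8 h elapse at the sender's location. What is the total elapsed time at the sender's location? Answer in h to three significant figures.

Δt = 225 h

Leg 1: γ = 1/√(1 − 0.733²) = 1/√0.4627 = 1.470; Δt_1 = 1.470 × 18.2 = 26.76 h.
Leg 2: γ = 1/√(1 − 0.367²) = 1/√0.8653 = 1.075; Δt_2 = 1.075 × 1.90 = 2.043 h.
Leg 3: γ = 1/√(1 − 0.960²) = 25/7 ≈ 3.571; Δt_3 = 3.571 × 47.9 = 171.1 h.
Leg 4: 24.8 h is already measured at the sender's location.
Total: 26.76 + 2.043 + 171.1 + 24.80 h.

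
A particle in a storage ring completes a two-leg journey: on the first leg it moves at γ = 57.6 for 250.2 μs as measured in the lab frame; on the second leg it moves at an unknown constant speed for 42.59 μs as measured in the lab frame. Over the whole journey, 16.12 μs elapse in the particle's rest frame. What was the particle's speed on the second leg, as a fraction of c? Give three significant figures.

Leg 1: γ = 57.6; τ_1 = 250.2/57.60 = 4.344 μs.
Leg 2: speed unknown; τ_2 = 42.59/γ_2.
Total proper time: 4.344 + τ_2 = 16.12, so τ_2 = 16.12 − 4.344 = 11.78 μs.
γ_2 = 42.59/11.78 = 3.617; β = √(1 − 1/γ²) = √0.9235.

β = 0.961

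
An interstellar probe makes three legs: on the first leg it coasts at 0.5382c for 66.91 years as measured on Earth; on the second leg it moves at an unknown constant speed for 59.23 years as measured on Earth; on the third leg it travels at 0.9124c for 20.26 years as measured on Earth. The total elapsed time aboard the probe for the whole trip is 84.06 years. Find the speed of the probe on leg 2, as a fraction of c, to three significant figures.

β = 0.945

Leg 1: γ = 1/√(1 − 0.5382²) = 1/√0.7103 = 1.186; τ_1 = 66.91/1.186 = 56.39 years.
Leg 2: speed unknown; τ_2 = 59.23/γ_2.
Leg 3: γ = 1/√(1 − 0.9124²) = 1/√0.1675 = 2.443; τ_3 = 20.26/2.443 = 8.292 years.
Total proper time: 56.39 + τ_2 + 8.292 = 84.06, so τ_2 = 84.06 − 64.69 = 19.37 years.
γ_2 = 59.23/19.37 = 3.057; β = √(1 − 1/γ²) = √0.8930.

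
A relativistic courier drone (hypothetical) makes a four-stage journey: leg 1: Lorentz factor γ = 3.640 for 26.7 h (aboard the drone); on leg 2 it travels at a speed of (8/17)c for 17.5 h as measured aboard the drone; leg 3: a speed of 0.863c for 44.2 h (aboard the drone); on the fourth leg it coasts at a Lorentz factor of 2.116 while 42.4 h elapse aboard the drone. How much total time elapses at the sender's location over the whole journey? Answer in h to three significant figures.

Leg 1: γ = 3.640; Δt_1 = 3.640 × 26.7 = 97.19 h.
Leg 2: γ = 1/√(1 − (8/17)²) = 17/15 ≈ 1.133; Δt_2 = 1.133 × 17.5 = 19.83 h.
Leg 3: γ = 1/√(1 − 0.863²) = 1/√0.2552 = 1.979; Δt_3 = 1.979 × 44.2 = 87.49 h.
Leg 4: γ = 2.116; Δt_4 = 2.116 × 42.4 = 89.72 h.
Total: 97.19 + 19.83 + 87.49 + 89.72 h.

Δt = 294 h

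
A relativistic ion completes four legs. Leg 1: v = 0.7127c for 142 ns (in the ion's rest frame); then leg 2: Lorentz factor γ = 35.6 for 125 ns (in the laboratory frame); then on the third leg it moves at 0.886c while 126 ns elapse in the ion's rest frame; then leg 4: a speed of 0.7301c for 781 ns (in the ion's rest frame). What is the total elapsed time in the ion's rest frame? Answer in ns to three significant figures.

τ = 1050 ns

Leg 1: 142 ns is already measured in the ion's rest frame.
Leg 2: γ = 35.6; τ_2 = 125/35.60 = 3.511 ns.
Leg 3: 126 ns is already measured in the ion's rest frame.
Leg 4: 781 ns is already measured in the ion's rest frame.
Total: 142.0 + 3.511 + 126.0 + 781.0 ns.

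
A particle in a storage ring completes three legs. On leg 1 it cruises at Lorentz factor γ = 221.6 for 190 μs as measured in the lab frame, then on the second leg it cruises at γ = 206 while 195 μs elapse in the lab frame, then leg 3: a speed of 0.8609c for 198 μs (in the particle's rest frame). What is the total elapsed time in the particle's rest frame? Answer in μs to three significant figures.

Leg 1: γ = 221.6; τ_1 = 190/221.6 = 0.8574 μs.
Leg 2: γ = 206; τ_2 = 195/206.0 = 0.9466 μs.
Leg 3: 198 μs is already measured in the particle's rest frame.
Total: 0.8574 + 0.9466 + 198.0 μs.

τ = 200 μs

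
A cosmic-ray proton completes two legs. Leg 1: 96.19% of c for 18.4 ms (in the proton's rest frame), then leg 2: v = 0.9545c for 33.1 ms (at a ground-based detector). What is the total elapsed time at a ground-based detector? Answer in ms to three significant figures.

Δt = 100 ms

Leg 1: β = 0.9619; γ = 1/√(1 − 0.9619²) = 1/√0.07475 = 3.658; Δt_1 = 3.658 × 18.4 = 67.30 ms.
Leg 2: 33.1 ms is already measured at a ground-based detector.
Total: 67.30 + 33.10 ms.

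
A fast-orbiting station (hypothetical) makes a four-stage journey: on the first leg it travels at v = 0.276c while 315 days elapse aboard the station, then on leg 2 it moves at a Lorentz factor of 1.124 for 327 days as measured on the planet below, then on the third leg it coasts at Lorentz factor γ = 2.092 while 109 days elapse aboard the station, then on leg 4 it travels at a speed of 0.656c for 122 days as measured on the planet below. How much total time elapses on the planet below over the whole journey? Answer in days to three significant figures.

Leg 1: γ = 1/√(1 − 0.276²) = 1/√0.9238 = 1.040; Δt_1 = 1.040 × 315 = 327.7 days.
Leg 2: 327 days is already measured on the planet below.
Leg 3: γ = 2.092; Δt_3 = 2.092 × 109 = 228.0 days.
Leg 4: 122 days is already measured on the planet below.
Total: 327.7 + 327.0 + 228.0 + 122.0 days.

Δt = 1000 days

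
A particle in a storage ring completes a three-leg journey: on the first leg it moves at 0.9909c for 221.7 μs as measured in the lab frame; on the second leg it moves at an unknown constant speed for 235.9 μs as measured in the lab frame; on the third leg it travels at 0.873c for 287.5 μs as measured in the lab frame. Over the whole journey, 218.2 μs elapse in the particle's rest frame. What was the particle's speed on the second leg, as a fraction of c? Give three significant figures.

β = 0.979

Leg 1: γ = 1/√(1 − 0.9909²) = 1/√0.01812 = 7.429; τ_1 = 221.7/7.429 = 29.84 μs.
Leg 2: speed unknown; τ_2 = 235.9/γ_2.
Leg 3: γ = 1/√(1 − 0.873²) = 1/√0.2379 = 2.050; τ_3 = 287.5/2.050 = 140.2 μs.
Total proper time: 29.84 + τ_2 + 140.2 = 218.2, so τ_2 = 218.2 − 170.1 = 48.14 μs.
γ_2 = 235.9/48.14 = 4.900; β = √(1 − 1/γ²) = √0.9584.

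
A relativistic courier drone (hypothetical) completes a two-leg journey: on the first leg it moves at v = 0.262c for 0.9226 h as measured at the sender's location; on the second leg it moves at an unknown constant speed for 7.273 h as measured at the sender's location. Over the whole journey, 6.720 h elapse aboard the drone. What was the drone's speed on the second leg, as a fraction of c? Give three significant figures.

β = 0.598

Leg 1: γ = 1/√(1 − 0.262²) = 1/√0.9314 = 1.036; τ_1 = 0.9226/1.036 = 0.8904 h.
Leg 2: speed unknown; τ_2 = 7.273/γ_2.
Total proper time: 0.8904 + τ_2 = 6.720, so τ_2 = 6.720 − 0.8904 = 5.830 h.
γ_2 = 7.273/5.830 = 1.248; β = √(1 − 1/γ²) = √0.3575.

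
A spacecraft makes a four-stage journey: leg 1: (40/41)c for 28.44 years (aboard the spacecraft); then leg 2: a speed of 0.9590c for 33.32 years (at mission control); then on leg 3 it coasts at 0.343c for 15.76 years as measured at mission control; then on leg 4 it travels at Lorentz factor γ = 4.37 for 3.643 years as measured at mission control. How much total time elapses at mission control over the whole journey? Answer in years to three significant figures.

Leg 1: γ = 1/√(1 − (40/41)²) = 41/9 ≈ 4.556; Δt_1 = 4.556 × 28.44 = 129.6 years.
Leg 2: 33.32 years is already measured at mission control.
Leg 3: 15.76 years is already measured at mission control.
Leg 4: 3.643 years is already measured at mission control.
Total: 129.6 + 33.32 + 15.76 + 3.643 years.

Δt = 182 years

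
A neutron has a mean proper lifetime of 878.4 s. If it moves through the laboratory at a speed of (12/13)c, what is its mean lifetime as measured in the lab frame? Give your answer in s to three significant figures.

Δt = 2280 s

γ = 1/√(1 − (12/13)²) = 13/5 = 2.600
The rest-frame lifetime is the proper time; the lab measures the dilated interval Δt = γτ₀ = 2.600 × 878.4 s.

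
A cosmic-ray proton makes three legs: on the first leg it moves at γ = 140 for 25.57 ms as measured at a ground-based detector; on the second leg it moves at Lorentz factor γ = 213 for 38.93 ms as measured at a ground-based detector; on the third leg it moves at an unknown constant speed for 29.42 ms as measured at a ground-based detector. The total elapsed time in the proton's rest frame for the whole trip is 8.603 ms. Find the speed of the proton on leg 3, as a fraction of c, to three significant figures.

β = 0.960

Leg 1: γ = 140; τ_1 = 25.57/140.0 = 0.1826 ms.
Leg 2: γ = 213; τ_2 = 38.93/213.0 = 0.1828 ms.
Leg 3: speed unknown; τ_3 = 29.42/γ_3.
Total proper time: 0.1826 + 0.1828 + τ_3 = 8.603, so τ_3 = 8.603 − 0.3654 = 8.238 ms.
γ_3 = 29.42/8.238 = 3.571; β = √(1 − 1/γ²) = √0.9216.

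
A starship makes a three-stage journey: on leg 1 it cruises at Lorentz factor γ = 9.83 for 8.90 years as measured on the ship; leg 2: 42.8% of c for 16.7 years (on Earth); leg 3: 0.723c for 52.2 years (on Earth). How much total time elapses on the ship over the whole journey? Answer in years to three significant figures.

τ = 60.1 years

Leg 1: 8.90 years is already measured on the ship.
Leg 2: β = 0.428; γ = 1/√(1 − 0.428²) = 1/√0.8168 = 1.106; τ_2 = 16.7/1.106 = 15.09 years.
Leg 3: γ = 1/√(1 − 0.723²) = 1/√0.4773 = 1.447; τ_3 = 52.2/1.447 = 36.06 years.
Total: 8.900 + 15.09 + 36.06 years.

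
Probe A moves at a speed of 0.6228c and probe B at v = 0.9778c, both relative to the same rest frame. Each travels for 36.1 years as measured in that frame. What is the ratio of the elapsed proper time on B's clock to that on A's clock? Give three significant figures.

A: γ = 1/√(1 − 0.6228²) = 1/√0.6121 = 1.278. B: γ = 1/√(1 − 0.9778²) = 1/√0.04391 = 4.772.
τ_A/τ_B = γ_B/γ_A = 4.772/1.278 = 3.734, so τ_B/τ_A = 0.2678.

τ_B/τ_A = 0.268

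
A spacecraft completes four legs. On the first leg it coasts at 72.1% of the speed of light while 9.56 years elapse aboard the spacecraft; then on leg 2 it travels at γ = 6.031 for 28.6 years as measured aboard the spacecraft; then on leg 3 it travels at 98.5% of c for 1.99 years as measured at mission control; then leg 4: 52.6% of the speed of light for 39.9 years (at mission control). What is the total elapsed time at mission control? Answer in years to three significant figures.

Δt = 228 years

Leg 1: β = 0.721; γ = 1/√(1 − 0.721²) = 1/√0.4802 = 1.443; Δt_1 = 1.443 × 9.56 = 13.80 years.
Leg 2: γ = 6.031; Δt_2 = 6.031 × 28.6 = 172.5 years.
Leg 3: 1.99 years is already measured at mission control.
Leg 4: 39.9 years is already measured at mission control.
Total: 13.80 + 172.5 + 1.990 + 39.90 years.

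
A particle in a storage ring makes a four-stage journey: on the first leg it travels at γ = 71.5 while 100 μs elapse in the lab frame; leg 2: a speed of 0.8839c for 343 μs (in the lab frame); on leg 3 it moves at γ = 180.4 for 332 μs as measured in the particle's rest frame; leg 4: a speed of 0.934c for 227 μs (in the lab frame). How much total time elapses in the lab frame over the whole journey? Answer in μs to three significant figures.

Δt = 6.06×10⁴ μs

Leg 1: 100 μs is already measured in the lab frame.
Leg 2: 343 μs is already measured in the lab frame.
Leg 3: γ = 180.4; Δt_3 = 180.4 × 332 = 5.989×10⁴ μs.
Leg 4: 227 μs is already measured in the lab frame.
Total: 100.0 + 343.0 + 5.989×10⁴ + 227.0 μs.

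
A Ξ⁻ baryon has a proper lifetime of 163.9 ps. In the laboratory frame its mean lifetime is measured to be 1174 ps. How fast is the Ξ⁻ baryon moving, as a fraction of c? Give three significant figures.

γ = Δt/τ₀ = 1174/163.9 = 7.163
β = √(1 − 1/γ²) = √(1 − 0.01949) = √0.9805

β = 0.990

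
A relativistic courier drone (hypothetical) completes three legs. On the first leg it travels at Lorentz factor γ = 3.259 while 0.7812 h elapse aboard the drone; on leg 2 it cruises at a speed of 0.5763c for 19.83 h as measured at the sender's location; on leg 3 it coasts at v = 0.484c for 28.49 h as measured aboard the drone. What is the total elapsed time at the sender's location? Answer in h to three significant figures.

Δt = 54.9 h

Leg 1: γ = 3.259; Δt_1 = 3.259 × 0.7812 = 2.546 h.
Leg 2: 19.83 h is already measured at the sender's location.
Leg 3: γ = 1/√(1 − 0.484²) = 1/√0.7657 = 1.143; Δt_3 = 1.143 × 28.49 = 32.56 h.
Total: 2.546 + 19.83 + 32.56 h.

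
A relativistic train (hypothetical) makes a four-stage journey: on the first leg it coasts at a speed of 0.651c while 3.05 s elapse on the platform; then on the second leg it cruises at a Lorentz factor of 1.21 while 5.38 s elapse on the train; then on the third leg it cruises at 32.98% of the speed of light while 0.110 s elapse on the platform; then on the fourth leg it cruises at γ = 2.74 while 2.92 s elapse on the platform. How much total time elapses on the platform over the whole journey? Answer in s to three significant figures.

Leg 1: 3.05 s is already measured on the platform.
Leg 2: γ = 1.21; Δt_2 = 1.210 × 5.38 = 6.510 s.
Leg 3: 0.110 s is already measured on the platform.
Leg 4: 2.92 s is already measured on the platform.
Total: 3.050 + 6.510 + 0.1100 + 2.920 s.

Δt = 12.6 s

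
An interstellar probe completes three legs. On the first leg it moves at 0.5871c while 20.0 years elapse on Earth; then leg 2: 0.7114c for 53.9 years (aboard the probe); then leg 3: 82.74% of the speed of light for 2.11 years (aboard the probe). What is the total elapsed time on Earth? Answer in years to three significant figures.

Δt = 100 years

Leg 1: 20.0 years is already measured on Earth.
Leg 2: γ = 1/√(1 − 0.7114²) = 1/√0.4939 = 1.423; Δt_2 = 1.423 × 53.9 = 76.69 years.
Leg 3: β = 0.8274; γ = 1/√(1 − 0.8274²) = 1/√0.3154 = 1.781; Δt_3 = 1.781 × 2.11 = 3.757 years.
Total: 20.00 + 76.69 + 3.757 years.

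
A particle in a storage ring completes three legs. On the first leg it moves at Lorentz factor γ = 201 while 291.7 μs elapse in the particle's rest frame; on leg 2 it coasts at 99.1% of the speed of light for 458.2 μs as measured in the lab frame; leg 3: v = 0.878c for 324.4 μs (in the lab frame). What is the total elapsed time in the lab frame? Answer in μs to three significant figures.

Δt = 5.94×10⁴ μs

Leg 1: γ = 201; Δt_1 = 201.0 × 291.7 = 5.863×10⁴ μs.
Leg 2: 458.2 μs is already measured in the lab frame.
Leg 3: 324.4 μs is already measured in the lab frame.
Total: 5.863×10⁴ + 458.2 + 324.4 μs.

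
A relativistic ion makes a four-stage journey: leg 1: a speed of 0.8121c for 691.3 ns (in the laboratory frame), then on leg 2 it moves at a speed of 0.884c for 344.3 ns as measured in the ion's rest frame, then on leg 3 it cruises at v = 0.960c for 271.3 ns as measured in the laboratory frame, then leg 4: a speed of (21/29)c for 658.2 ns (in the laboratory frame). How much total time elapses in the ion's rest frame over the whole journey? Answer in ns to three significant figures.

τ = 1280 ns

Leg 1: γ = 1/√(1 − 0.8121²) = 1/√0.3405 = 1.714; τ_1 = 691.3/1.714 = 403.4 ns.
Leg 2: 344.3 ns is already measured in the ion's rest frame.
Leg 3: γ = 1/√(1 − 0.960²) = 1/√0.07840 = 3.571; τ_3 = 271.3/3.571 = 75.96 ns.
Leg 4: γ = 1/√(1 − (21/29)²) = 29/20 = 1.450; τ_4 = 658.2/1.450 = 453.9 ns.
Total: 403.4 + 344.3 + 75.96 + 453.9 ns.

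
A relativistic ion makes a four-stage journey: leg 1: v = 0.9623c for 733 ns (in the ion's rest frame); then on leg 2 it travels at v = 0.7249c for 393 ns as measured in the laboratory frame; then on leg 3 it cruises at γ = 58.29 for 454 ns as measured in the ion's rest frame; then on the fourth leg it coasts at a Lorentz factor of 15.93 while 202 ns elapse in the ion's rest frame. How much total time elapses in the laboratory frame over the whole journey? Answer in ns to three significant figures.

Δt = 3.28×10⁴ ns

Leg 1: γ = 1/√(1 − 0.9623²) = 1/√0.07398 = 3.677; Δt_1 = 3.677 × 733 = 2695 ns.
Leg 2: 393 ns is already measured in the laboratory frame.
Leg 3: γ = 58.29; Δt_3 = 58.29 × 454 = 2.646×10⁴ ns.
Leg 4: γ = 15.93; Δt_4 = 15.93 × 202 = 3218 ns.
Total: 2695 + 393.0 + 2.646×10⁴ + 3218 ns.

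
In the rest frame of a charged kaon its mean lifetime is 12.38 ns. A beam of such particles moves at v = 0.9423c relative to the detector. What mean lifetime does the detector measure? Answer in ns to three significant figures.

Δt = 37.0 ns

γ = 1/√(1 − 0.9423²) = 1/√0.1121 = 2.987
The rest-frame lifetime is the proper time; the lab measures the dilated interval Δt = γτ₀ = 2.987 × 12.38 ns.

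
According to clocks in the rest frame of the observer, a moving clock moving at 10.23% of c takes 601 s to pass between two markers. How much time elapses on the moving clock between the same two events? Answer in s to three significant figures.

β = 0.1023; γ = 1/√(1 − 0.1023²) = 1/√0.9895 = 1.005
The interval measured in the rest frame of the observer is the dilated one; the clock on the moving clock measures the proper time τ = Δt/γ = 601/1.005 s.

τ = 598 s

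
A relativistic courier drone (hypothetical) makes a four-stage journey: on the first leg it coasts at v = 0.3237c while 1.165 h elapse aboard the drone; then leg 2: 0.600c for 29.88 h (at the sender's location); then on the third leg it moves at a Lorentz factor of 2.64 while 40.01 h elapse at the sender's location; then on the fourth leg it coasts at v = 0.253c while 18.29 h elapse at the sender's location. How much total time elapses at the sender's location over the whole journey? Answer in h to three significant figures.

Leg 1: γ = 1/√(1 − 0.3237²) = 1/√0.8952 = 1.057; Δt_1 = 1.057 × 1.165 = 1.231 h.
Leg 2: 29.88 h is already measured at the sender's location.
Leg 3: 40.01 h is already measured at the sender's location.
Leg 4: 18.29 h is already measured at the sender's location.
Total: 1.231 + 29.88 + 40.01 + 18.29 h.

Δt = 89.4 h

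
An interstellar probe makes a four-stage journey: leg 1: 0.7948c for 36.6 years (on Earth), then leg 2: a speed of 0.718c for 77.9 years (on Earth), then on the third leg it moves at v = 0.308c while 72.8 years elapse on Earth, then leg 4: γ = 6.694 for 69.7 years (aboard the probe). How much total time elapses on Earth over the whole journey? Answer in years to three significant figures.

Δt = 654 years

Leg 1: 36.6 years is already measured on Earth.
Leg 2: 77.9 years is already measured on Earth.
Leg 3: 72.8 years is already measured on Earth.
Leg 4: γ = 6.694; Δt_4 = 6.694 × 69.7 = 466.6 years.
Total: 36.60 + 77.90 + 72.80 + 466.6 years.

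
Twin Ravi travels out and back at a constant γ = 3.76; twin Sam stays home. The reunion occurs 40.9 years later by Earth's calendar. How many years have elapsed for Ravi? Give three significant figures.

τ = 10.9 years

γ = 3.76
Ravi's clock measures proper time along the trip: τ = Δt/γ = 40.9/3.760 years.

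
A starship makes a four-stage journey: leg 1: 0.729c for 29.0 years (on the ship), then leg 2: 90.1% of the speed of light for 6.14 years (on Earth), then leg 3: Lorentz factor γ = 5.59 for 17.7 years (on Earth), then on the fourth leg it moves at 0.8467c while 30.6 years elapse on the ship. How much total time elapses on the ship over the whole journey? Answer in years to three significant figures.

τ = 65.4 years

Leg 1: 29.0 years is already measured on the ship.
Leg 2: β = 0.901; γ = 1/√(1 − 0.901²) = 1/√0.1882 = 2.305; τ_2 = 6.14/2.305 = 2.664 years.
Leg 3: γ = 5.59; τ_3 = 17.7/5.590 = 3.166 years.
Leg 4: 30.6 years is already measured on the ship.
Total: 29.00 + 2.664 + 3.166 + 30.60 years.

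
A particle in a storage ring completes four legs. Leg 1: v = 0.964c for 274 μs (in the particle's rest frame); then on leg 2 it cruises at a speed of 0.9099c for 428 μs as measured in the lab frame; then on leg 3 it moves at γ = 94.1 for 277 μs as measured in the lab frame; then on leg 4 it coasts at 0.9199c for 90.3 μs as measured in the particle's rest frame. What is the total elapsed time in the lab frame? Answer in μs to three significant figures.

Leg 1: γ = 1/√(1 − 0.964²) = 1/√0.07070 = 3.761; Δt_1 = 3.761 × 274 = 1030 μs.
Leg 2: 428 μs is already measured in the lab frame.
Leg 3: 277 μs is already measured in the lab frame.
Leg 4: γ = 1/√(1 − 0.9199²) = 1/√0.1538 = 2.550; Δt_4 = 2.550 × 90.3 = 230.3 μs.
Total: 1030 + 428.0 + 277.0 + 230.3 μs.

Δt = 1970 μs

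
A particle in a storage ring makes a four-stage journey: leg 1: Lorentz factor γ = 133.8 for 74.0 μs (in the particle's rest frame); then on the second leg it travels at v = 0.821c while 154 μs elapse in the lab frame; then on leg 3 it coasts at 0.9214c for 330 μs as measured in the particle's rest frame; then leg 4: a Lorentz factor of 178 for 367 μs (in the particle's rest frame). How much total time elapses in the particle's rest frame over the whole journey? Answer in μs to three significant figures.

Leg 1: 74.0 μs is already measured in the particle's rest frame.
Leg 2: γ = 1/√(1 − 0.821²) = 1/√0.3260 = 1.752; τ_2 = 154/1.752 = 87.92 μs.
Leg 3: 330 μs is already measured in the particle's rest frame.
Leg 4: 367 μs is already measured in the particle's rest frame.
Total: 74.00 + 87.92 + 330.0 + 367.0 μs.

τ = 859 μs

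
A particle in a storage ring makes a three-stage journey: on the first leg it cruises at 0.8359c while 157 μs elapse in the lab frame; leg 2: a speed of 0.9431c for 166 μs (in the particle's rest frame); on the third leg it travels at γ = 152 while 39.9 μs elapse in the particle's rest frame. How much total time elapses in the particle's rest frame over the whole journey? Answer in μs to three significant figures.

Leg 1: γ = 1/√(1 − 0.8359²) = 1/√0.3013 = 1.822; τ_1 = 157/1.822 = 86.17 μs.
Leg 2: 166 μs is already measured in the particle's rest frame.
Leg 3: 39.9 μs is already measured in the particle's rest frame.
Total: 86.17 + 166.0 + 39.90 μs.

τ = 292 μs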